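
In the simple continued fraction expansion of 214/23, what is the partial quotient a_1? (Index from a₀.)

214 = 9·23 + 7   →  a_0 = 9
23 = 3·7 + 2   →  a_1 = 3

3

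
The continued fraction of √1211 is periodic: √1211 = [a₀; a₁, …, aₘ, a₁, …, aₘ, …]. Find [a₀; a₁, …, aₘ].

[34; 1, 3, 1, 68]

a₀ = ⌊√1211⌋ = 34.
With m₀=0, d₀=1 and mₖ₊₁ = dₖaₖ − mₖ, dₖ₊₁ = (n − mₖ₊₁²)/dₖ, aₖ₊₁ = ⌊(a₀+mₖ₊₁)/dₖ₊₁⌋:
  k=1: m=34, d=55, a=1
  k=2: m=21, d=14, a=3
  k=3: m=21, d=55, a=1
  k=4: m=34, d=1, a=68
d=1 and a=2a₀=68 at k=4, so the next step gives (m, d) = (34, 55) again — its k=1 value — and the period has length 4.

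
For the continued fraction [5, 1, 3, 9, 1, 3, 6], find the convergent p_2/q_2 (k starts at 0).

Using pₖ = aₖpₖ₋₁ + pₖ₋₂, qₖ = aₖqₖ₋₁ + qₖ₋₂ (with p₋₁=1, p₋₂=0, q₋₁=0, q₋₂=1):
  k=0: a=5, p=5, q=1
  k=1: a=1, p=6, q=1
  k=2: a=3, p=23, q=4

23/4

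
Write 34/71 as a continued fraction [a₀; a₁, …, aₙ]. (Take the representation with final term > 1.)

[0; 2, 11, 3]

34 = 0*71 + 34
71 = 2*34 + 3
34 = 11*3 + 1
3 = 3*1 + 0  (stop)
So 34/71 = [0; 2, 11, 3].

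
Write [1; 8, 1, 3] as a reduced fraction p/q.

39/35

Using pₖ = aₖpₖ₋₁ + pₖ₋₂ and qₖ = aₖqₖ₋₁ + qₖ₋₂:
  k=0: a=1, p=1, q=1
  k=1: a=8, p=9, q=8
  k=2: a=1, p=10, q=9
  k=3: a=3, p=39, q=35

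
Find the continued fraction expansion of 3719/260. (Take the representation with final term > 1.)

3719 = 14*260 + 79
260 = 3*79 + 23
79 = 3*23 + 10
23 = 2*10 + 3
10 = 3*3 + 1
3 = 3*1 + 0  (stop)
So 3719/260 = [14; 3, 3, 2, 3, 3].

[14; 3, 3, 2, 3, 3]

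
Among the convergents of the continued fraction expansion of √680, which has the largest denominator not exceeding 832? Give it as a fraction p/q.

17654/677

√680 = [26; 13, 52, …] (period length 2).
Convergents:
  p_0/q_0 = 26/1
  p_1/q_1 = 339/13
  p_2/q_2 = 17654/677
  p_3/q_3 = 229841/8814
q_2 = 677 ≤ 832 < 8814 = q_3, so the answer is 17654/677.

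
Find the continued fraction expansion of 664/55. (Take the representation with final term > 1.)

664 = 12·55 + 4
55 = 13·4 + 3
4 = 1·3 + 1
3 = 3·1 + 0  (stop)
So 664/55 = [12; 13, 1, 3].

[12; 13, 1, 3]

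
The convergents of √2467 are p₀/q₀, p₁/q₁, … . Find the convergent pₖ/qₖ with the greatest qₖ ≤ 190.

7351/148

√2467 = [49; 1, 2, 49, 2, 1, 98, …] (period length 6).
Convergents:
  p_0/q_0 = 49/1
  p_1/q_1 = 50/1
  p_2/q_2 = 149/3
  p_3/q_3 = 7351/148
  p_4/q_4 = 14851/299
q_3 = 148 ≤ 190 < 299 = q_4, so the answer is 7351/148.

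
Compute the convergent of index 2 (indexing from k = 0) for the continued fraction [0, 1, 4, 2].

Using pₖ = aₖpₖ₋₁ + pₖ₋₂, qₖ = aₖqₖ₋₁ + qₖ₋₂ (with p₋₁=1, p₋₂=0, q₋₁=0, q₋₂=1):
  k=0: a=0, p=0, q=1
  k=1: a=1, p=1, q=1
  k=2: a=4, p=4, q=5

4/5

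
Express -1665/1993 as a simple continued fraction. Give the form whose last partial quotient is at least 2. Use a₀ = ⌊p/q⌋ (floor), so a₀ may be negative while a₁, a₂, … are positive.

-1665 = -1·1993 + 328
1993 = 6·328 + 25
328 = 13·25 + 3
25 = 8·3 + 1
3 = 3·1 + 0  (stop)
So -1665/1993 = [-1; 6, 13, 8, 3].

[-1; 6, 13, 8, 3]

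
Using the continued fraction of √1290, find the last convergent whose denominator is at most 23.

431/12

√1290 = [35; 1, 10, 1, 70, …] (period length 4).
Convergents:
  p_0/q_0 = 35/1
  p_1/q_1 = 36/1
  p_2/q_2 = 395/11
  p_3/q_3 = 431/12
  p_4/q_4 = 30565/851
q_3 = 12 ≤ 23 < 851 = q_4, so the answer is 431/12.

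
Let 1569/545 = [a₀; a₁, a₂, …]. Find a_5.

1569 = 2·545 + 479   →  a_0 = 2
545 = 1·479 + 66   →  a_1 = 1
479 = 7·66 + 17   →  a_2 = 7
66 = 3·17 + 15   →  a_3 = 3
17 = 1·15 + 2   →  a_4 = 1
15 = 7·2 + 1   →  a_5 = 7

7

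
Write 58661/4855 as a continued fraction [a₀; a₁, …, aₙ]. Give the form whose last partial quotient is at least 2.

[12; 12, 9, 3, 14]

58661 = 12×4855 + 401
4855 = 12×401 + 43
401 = 9×43 + 14
43 = 3×14 + 1
14 = 14×1 + 0  (stop)
So 58661/4855 = [12; 12, 9, 3, 14].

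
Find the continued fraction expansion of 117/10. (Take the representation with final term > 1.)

[11; 1, 2, 3]

117 = 11×10 + 7
10 = 1×7 + 3
7 = 2×3 + 1
3 = 3×1 + 0  (stop)
So 117/10 = [11; 1, 2, 3].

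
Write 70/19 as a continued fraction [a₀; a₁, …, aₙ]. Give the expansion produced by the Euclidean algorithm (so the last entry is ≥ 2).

70 = 3*19 + 13
19 = 1*13 + 6
13 = 2*6 + 1
6 = 6*1 + 0  (stop)
So 70/19 = [3; 1, 2, 6].

[3; 1, 2, 6]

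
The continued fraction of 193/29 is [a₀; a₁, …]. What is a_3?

193 = 6·29 + 19   →  a_0 = 6
29 = 1·19 + 10   →  a_1 = 1
19 = 1·10 + 9   →  a_2 = 1
10 = 1·9 + 1   →  a_3 = 1

1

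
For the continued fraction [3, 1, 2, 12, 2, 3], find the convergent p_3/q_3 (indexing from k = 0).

136/37

Using pₖ = aₖpₖ₋₁ + pₖ₋₂, qₖ = aₖqₖ₋₁ + qₖ₋₂ (with p₋₁=1, p₋₂=0, q₋₁=0, q₋₂=1):
  k=0: a=3, p=3, q=1
  k=1: a=1, p=4, q=1
  k=2: a=2, p=11, q=3
  k=3: a=12, p=136, q=37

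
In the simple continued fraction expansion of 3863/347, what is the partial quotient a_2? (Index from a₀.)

1

3863 = 11·347 + 46   →  a_0 = 11
347 = 7·46 + 25   →  a_1 = 7
46 = 1·25 + 21   →  a_2 = 1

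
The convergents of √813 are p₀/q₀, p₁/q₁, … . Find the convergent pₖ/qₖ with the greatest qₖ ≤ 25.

√813 = [28; 1, 1, 18, 1, 1, 56, …] (period length 6).
Convergents:
  p_0/q_0 = 28/1
  p_1/q_1 = 29/1
  p_2/q_2 = 57/2
  p_3/q_3 = 1055/37
q_2 = 2 ≤ 25 < 37 = q_3, so the answer is 57/2.

57/2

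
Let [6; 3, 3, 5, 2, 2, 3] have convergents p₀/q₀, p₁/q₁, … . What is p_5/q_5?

Using pₖ = aₖpₖ₋₁ + pₖ₋₂, qₖ = aₖqₖ₋₁ + qₖ₋₂ (with p₋₁=1, p₋₂=0, q₋₁=0, q₋₂=1):
  k=0: a=6, p=6, q=1
  k=1: a=3, p=19, q=3
  k=2: a=3, p=63, q=10
  k=3: a=5, p=334, q=53
  k=4: a=2, p=731, q=116
  k=5: a=2, p=1796, q=285

1796/285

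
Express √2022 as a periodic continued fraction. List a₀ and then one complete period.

[44; 1, 28, 1, 88]

a₀ = ⌊√2022⌋ = 44.
With m₀=0, d₀=1 and mₖ₊₁ = dₖaₖ − mₖ, dₖ₊₁ = (n − mₖ₊₁²)/dₖ, aₖ₊₁ = ⌊(a₀+mₖ₊₁)/dₖ₊₁⌋:
  k=1: m=44, d=86, a=1
  k=2: m=42, d=3, a=28
  k=3: m=42, d=86, a=1
  k=4: m=44, d=1, a=88
d=1 and a=2a₀=88 at k=4, so the next step gives (m, d) = (44, 86) again — its k=1 value — and the period has length 4.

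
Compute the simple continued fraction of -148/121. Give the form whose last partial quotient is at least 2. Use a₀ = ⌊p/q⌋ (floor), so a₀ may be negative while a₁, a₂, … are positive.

[-2; 1, 3, 2, 13]

-148 = -2·121 + 94
121 = 1·94 + 27
94 = 3·27 + 13
27 = 2·13 + 1
13 = 13·1 + 0  (stop)
So -148/121 = [-2; 1, 3, 2, 13].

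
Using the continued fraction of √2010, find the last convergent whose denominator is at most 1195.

24165/539

√2010 = [44; 1, 4, 1, 88, …] (period length 4).
Convergents:
  p_0/q_0 = 44/1
  p_1/q_1 = 45/1
  p_2/q_2 = 224/5
  p_3/q_3 = 269/6
  p_4/q_4 = 23896/533
  p_5/q_5 = 24165/539
  p_6/q_6 = 120556/2689
q_5 = 539 ≤ 1195 < 2689 = q_6, so the answer is 24165/539.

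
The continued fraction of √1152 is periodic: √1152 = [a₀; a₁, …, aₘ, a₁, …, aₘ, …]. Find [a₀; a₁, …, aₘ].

a₀ = ⌊√1152⌋ = 33.

[33; 1, 15, 1, 66]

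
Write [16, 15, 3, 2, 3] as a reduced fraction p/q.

Using pₖ = aₖpₖ₋₁ + pₖ₋₂ and qₖ = aₖqₖ₋₁ + qₖ₋₂:
  k=0: a=16, p=16, q=1
  k=1: a=15, p=241, q=15
  k=2: a=3, p=739, q=46
  k=3: a=2, p=1719, q=107
  k=4: a=3, p=5896, q=367

5896/367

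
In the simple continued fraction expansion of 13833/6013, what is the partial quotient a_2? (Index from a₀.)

13833 = 2·6013 + 1807   →  a_0 = 2
6013 = 3·1807 + 592   →  a_1 = 3
1807 = 3·592 + 31   →  a_2 = 3

3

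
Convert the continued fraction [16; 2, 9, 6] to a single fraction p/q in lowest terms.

Using pₖ = aₖpₖ₋₁ + pₖ₋₂ and qₖ = aₖqₖ₋₁ + qₖ₋₂:
  k=0: a=16, p=16, q=1
  k=1: a=2, p=33, q=2
  k=2: a=9, p=313, q=19
  k=3: a=6, p=1911, q=116

1911/116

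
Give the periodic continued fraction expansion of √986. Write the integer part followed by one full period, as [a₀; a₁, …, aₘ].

[31; 2, 2, 62]

a₀ = ⌊√986⌋ = 31.
With m₀=0, d₀=1 and mₖ₊₁ = dₖaₖ − mₖ, dₖ₊₁ = (n − mₖ₊₁²)/dₖ, aₖ₊₁ = ⌊(a₀+mₖ₊₁)/dₖ₊₁⌋:
  k=1: m=31, d=25, a=2
  k=2: m=19, d=25, a=2
  k=3: m=31, d=1, a=62
d=1 and a=2a₀=62 at k=3, so the next step gives (m, d) = (31, 25) again — its k=1 value — and the period has length 3.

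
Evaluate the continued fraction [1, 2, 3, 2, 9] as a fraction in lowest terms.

Using pₖ = aₖpₖ₋₁ + pₖ₋₂ and qₖ = aₖqₖ₋₁ + qₖ₋₂:
  k=0: a=1, p=1, q=1
  k=1: a=2, p=3, q=2
  k=2: a=3, p=10, q=7
  k=3: a=2, p=23, q=16
  k=4: a=9, p=217, q=151

217/151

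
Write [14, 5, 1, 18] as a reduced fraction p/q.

Fold from the inside: start with 18/1.
  1 + 1/18 = 19/18
  5 + 18/19 = 113/19
  14 + 19/113 = 1601/113

1601/113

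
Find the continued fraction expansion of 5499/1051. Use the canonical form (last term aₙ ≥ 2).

[5; 4, 3, 3, 1, 18]

5499 = 5×1051 + 244
1051 = 4×244 + 75
244 = 3×75 + 19
75 = 3×19 + 18
19 = 1×18 + 1
18 = 18×1 + 0  (stop)
So 5499/1051 = [5; 4, 3, 3, 1, 18].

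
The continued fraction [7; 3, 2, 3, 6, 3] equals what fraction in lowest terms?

3478/477

Fold from the inside: start with 3/1.
  6 + 1/3 = 19/3
  3 + 3/19 = 60/19
  2 + 19/60 = 139/60
  3 + 60/139 = 477/139
  7 + 139/477 = 3478/477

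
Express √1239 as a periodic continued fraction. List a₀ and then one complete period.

a₀ = ⌊√1239⌋ = 35.
With m₀=0, d₀=1 and mₖ₊₁ = dₖaₖ − mₖ, dₖ₊₁ = (n − mₖ₊₁²)/dₖ, aₖ₊₁ = ⌊(a₀+mₖ₊₁)/dₖ₊₁⌋:
  k=1: m=35, d=14, a=5
  k=2: m=35, d=1, a=70
d=1 and a=2a₀=70 at k=2, so the next step gives (m, d) = (35, 14) again — its k=1 value — and the period has length 2.

[35; 5, 70]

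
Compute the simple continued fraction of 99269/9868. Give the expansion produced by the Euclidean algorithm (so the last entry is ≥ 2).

[10; 16, 1, 3, 16, 9]

99269 = 10×9868 + 589
9868 = 16×589 + 444
589 = 1×444 + 145
444 = 3×145 + 9
145 = 16×9 + 1
9 = 9×1 + 0  (stop)
So 99269/9868 = [10; 16, 1, 3, 16, 9].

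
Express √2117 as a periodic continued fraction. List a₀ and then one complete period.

a₀ = ⌊√2117⌋ = 46.
With m₀=0, d₀=1 and mₖ₊₁ = dₖaₖ − mₖ, dₖ₊₁ = (n − mₖ₊₁²)/dₖ, aₖ₊₁ = ⌊(a₀+mₖ₊₁)/dₖ₊₁⌋:
  k=1: m=46, d=1, a=92
d=1 and a=2a₀=92 at k=1, so the next step gives (m, d) = (46, 1) again — its k=1 value — and the period has length 1.

[46; 92]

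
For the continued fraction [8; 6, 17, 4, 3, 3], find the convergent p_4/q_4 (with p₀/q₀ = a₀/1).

Using pₖ = aₖpₖ₋₁ + pₖ₋₂, qₖ = aₖqₖ₋₁ + qₖ₋₂ (with p₋₁=1, p₋₂=0, q₋₁=0, q₋₂=1):
  k=0: a=8, p=8, q=1
  k=1: a=6, p=49, q=6
  k=2: a=17, p=841, q=103
  k=3: a=4, p=3413, q=418
  k=4: a=3, p=11080, q=1357

11080/1357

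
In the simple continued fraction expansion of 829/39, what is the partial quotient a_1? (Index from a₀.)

3

829 = 21·39 + 10   →  a_0 = 21
39 = 3·10 + 9   →  a_1 = 3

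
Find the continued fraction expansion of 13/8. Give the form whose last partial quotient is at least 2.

[1; 1, 1, 1, 2]

13 = 1*8 + 5
8 = 1*5 + 3
5 = 1*3 + 2
3 = 1*2 + 1
2 = 2*1 + 0  (stop)
So 13/8 = [1; 1, 1, 1, 2].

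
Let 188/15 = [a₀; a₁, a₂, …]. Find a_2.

188 = 12·15 + 8   →  a_0 = 12
15 = 1·8 + 7   →  a_1 = 1
8 = 1·7 + 1   →  a_2 = 1

1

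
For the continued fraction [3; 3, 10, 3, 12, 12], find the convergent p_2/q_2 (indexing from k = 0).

Using pₖ = aₖpₖ₋₁ + pₖ₋₂, qₖ = aₖqₖ₋₁ + qₖ₋₂ (with p₋₁=1, p₋₂=0, q₋₁=0, q₋₂=1):
  k=0: a=3, p=3, q=1
  k=1: a=3, p=10, q=3
  k=2: a=10, p=103, q=31

103/31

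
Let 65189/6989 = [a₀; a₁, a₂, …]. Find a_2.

65189 = 9·6989 + 2288   →  a_0 = 9
6989 = 3·2288 + 125   →  a_1 = 3
2288 = 18·125 + 38   →  a_2 = 18

18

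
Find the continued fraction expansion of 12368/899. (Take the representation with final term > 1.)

[13; 1, 3, 8, 13, 2]

12368 = 13·899 + 681
899 = 1·681 + 218
681 = 3·218 + 27
218 = 8·27 + 2
27 = 13·2 + 1
2 = 2·1 + 0  (stop)
So 12368/899 = [13; 1, 3, 8, 13, 2].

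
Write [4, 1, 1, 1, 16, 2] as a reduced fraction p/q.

Fold from the inside: start with 2/1.
  16 + 1/2 = 33/2
  1 + 2/33 = 35/33
  1 + 33/35 = 68/35
  1 + 35/68 = 103/68
  4 + 68/103 = 480/103

480/103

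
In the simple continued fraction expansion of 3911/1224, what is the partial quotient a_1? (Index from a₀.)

5

3911 = 3·1224 + 239   →  a_0 = 3
1224 = 5·239 + 29   →  a_1 = 5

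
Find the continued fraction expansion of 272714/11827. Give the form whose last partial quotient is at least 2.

272714 = 23*11827 + 693
11827 = 17*693 + 46
693 = 15*46 + 3
46 = 15*3 + 1
3 = 3*1 + 0  (stop)
So 272714/11827 = [23; 17, 15, 15, 3].

[23; 17, 15, 15, 3]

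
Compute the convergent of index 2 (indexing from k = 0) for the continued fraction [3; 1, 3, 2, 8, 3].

15/4

Using pₖ = aₖpₖ₋₁ + pₖ₋₂, qₖ = aₖqₖ₋₁ + qₖ₋₂ (with p₋₁=1, p₋₂=0, q₋₁=0, q₋₂=1):
  k=0: a=3, p=3, q=1
  k=1: a=1, p=4, q=1
  k=2: a=3, p=15, q=4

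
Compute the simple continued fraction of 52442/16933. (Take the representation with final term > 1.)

52442 = 3×16933 + 1643
16933 = 10×1643 + 503
1643 = 3×503 + 134
503 = 3×134 + 101
134 = 1×101 + 33
101 = 3×33 + 2
33 = 16×2 + 1
2 = 2×1 + 0  (stop)
So 52442/16933 = [3; 10, 3, 3, 1, 3, 16, 2].

[3; 10, 3, 3, 1, 3, 16, 2]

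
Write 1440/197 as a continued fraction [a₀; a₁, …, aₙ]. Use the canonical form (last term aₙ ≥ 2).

1440 = 7*197 + 61
197 = 3*61 + 14
61 = 4*14 + 5
14 = 2*5 + 4
5 = 1*4 + 1
4 = 4*1 + 0  (stop)
So 1440/197 = [7; 3, 4, 2, 1, 4].

[7; 3, 4, 2, 1, 4]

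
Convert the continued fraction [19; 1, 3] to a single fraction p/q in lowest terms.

79/4

Fold from the inside: start with 3/1.
  1 + 1/3 = 4/3
  19 + 3/4 = 79/4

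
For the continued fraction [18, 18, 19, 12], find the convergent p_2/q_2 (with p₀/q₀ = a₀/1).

Using pₖ = aₖpₖ₋₁ + pₖ₋₂, qₖ = aₖqₖ₋₁ + qₖ₋₂ (with p₋₁=1, p₋₂=0, q₋₁=0, q₋₂=1):
  k=0: a=18, p=18, q=1
  k=1: a=18, p=325, q=18
  k=2: a=19, p=6193, q=343

6193/343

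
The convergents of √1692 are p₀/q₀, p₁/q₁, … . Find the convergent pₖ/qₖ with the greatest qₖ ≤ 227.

√1692 = [41; 7, 2, 7, 82, …] (period length 4).
Convergents:
  p_0/q_0 = 41/1
  p_1/q_1 = 288/7
  p_2/q_2 = 617/15
  p_3/q_3 = 4607/112
  p_4/q_4 = 378391/9199
q_3 = 112 ≤ 227 < 9199 = q_4, so the answer is 4607/112.

4607/112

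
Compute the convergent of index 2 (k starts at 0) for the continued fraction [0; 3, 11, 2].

Using pₖ = aₖpₖ₋₁ + pₖ₋₂, qₖ = aₖqₖ₋₁ + qₖ₋₂ (with p₋₁=1, p₋₂=0, q₋₁=0, q₋₂=1):
  k=0: a=0, p=0, q=1
  k=1: a=3, p=1, q=3
  k=2: a=11, p=11, q=34

11/34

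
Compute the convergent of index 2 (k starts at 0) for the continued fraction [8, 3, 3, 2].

83/10

Using pₖ = aₖpₖ₋₁ + pₖ₋₂, qₖ = aₖqₖ₋₁ + qₖ₋₂ (with p₋₁=1, p₋₂=0, q₋₁=0, q₋₂=1):
  k=0: a=8, p=8, q=1
  k=1: a=3, p=25, q=3
  k=2: a=3, p=83, q=10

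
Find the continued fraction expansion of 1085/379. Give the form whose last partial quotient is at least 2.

[2; 1, 6, 3, 2, 7]

1085 = 2×379 + 327
379 = 1×327 + 52
327 = 6×52 + 15
52 = 3×15 + 7
15 = 2×7 + 1
7 = 7×1 + 0  (stop)
So 1085/379 = [2; 1, 6, 3, 2, 7].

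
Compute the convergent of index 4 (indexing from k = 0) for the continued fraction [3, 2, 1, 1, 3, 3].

61/18

Using pₖ = aₖpₖ₋₁ + pₖ₋₂, qₖ = aₖqₖ₋₁ + qₖ₋₂ (with p₋₁=1, p₋₂=0, q₋₁=0, q₋₂=1):
  k=0: a=3, p=3, q=1
  k=1: a=2, p=7, q=2
  k=2: a=1, p=10, q=3
  k=3: a=1, p=17, q=5
  k=4: a=3, p=61, q=18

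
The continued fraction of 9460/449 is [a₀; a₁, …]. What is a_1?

9460 = 21·449 + 31   →  a_0 = 21
449 = 14·31 + 15   →  a_1 = 14

14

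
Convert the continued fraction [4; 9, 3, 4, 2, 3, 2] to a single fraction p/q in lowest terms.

8757/2132

Fold from the inside: start with 2/1.
  3 + 1/2 = 7/2
  2 + 2/7 = 16/7
  4 + 7/16 = 71/16
  3 + 16/71 = 229/71
  9 + 71/229 = 2132/229
  4 + 229/2132 = 8757/2132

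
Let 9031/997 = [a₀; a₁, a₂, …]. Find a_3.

9031 = 9·997 + 58   →  a_0 = 9
997 = 17·58 + 11   →  a_1 = 17
58 = 5·11 + 3   →  a_2 = 5
11 = 3·3 + 2   →  a_3 = 3

3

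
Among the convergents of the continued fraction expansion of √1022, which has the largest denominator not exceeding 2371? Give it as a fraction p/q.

65440/2047

√1022 = [31; 1, 30, 1, 62, …] (period length 4).
Convergents:
  p_0/q_0 = 31/1
  p_1/q_1 = 32/1
  p_2/q_2 = 991/31
  p_3/q_3 = 1023/32
  p_4/q_4 = 64417/2015
  p_5/q_5 = 65440/2047
  p_6/q_6 = 2027617/63425
q_5 = 2047 ≤ 2371 < 63425 = q_6, so the answer is 65440/2047.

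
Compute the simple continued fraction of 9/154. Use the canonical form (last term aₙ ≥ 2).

[0; 17, 9]

9 = 0·154 + 9
154 = 17·9 + 1
9 = 9·1 + 0  (stop)
So 9/154 = [0; 17, 9].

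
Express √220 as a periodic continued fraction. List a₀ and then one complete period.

[14; 1, 4, 1, 28]

a₀ = ⌊√220⌋ = 14.
With m₀=0, d₀=1 and mₖ₊₁ = dₖaₖ − mₖ, dₖ₊₁ = (n − mₖ₊₁²)/dₖ, aₖ₊₁ = ⌊(a₀+mₖ₊₁)/dₖ₊₁⌋:
  k=1: m=14, d=24, a=1
  k=2: m=10, d=5, a=4
  k=3: m=10, d=24, a=1
  k=4: m=14, d=1, a=28
d=1 and a=2a₀=28 at k=4, so the next step gives (m, d) = (14, 24) again — its k=1 value — and the period has length 4.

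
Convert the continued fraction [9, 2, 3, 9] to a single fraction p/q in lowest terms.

Fold from the inside: start with 9/1.
  3 + 1/9 = 28/9
  2 + 9/28 = 65/28
  9 + 28/65 = 613/65

613/65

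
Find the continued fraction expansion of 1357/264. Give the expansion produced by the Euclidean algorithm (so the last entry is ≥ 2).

1357 = 5*264 + 37
264 = 7*37 + 5
37 = 7*5 + 2
5 = 2*2 + 1
2 = 2*1 + 0  (stop)
So 1357/264 = [5; 7, 7, 2, 2].

[5; 7, 7, 2, 2]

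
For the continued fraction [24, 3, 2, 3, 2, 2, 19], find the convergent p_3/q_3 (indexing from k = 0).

583/24

Using pₖ = aₖpₖ₋₁ + pₖ₋₂, qₖ = aₖqₖ₋₁ + qₖ₋₂ (with p₋₁=1, p₋₂=0, q₋₁=0, q₋₂=1):
  k=0: a=24, p=24, q=1
  k=1: a=3, p=73, q=3
  k=2: a=2, p=170, q=7
  k=3: a=3, p=583, q=24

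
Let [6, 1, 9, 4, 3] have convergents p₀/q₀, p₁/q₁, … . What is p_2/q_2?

Using pₖ = aₖpₖ₋₁ + pₖ₋₂, qₖ = aₖqₖ₋₁ + qₖ₋₂ (with p₋₁=1, p₋₂=0, q₋₁=0, q₋₂=1):
  k=0: a=6, p=6, q=1
  k=1: a=1, p=7, q=1
  k=2: a=9, p=69, q=10

69/10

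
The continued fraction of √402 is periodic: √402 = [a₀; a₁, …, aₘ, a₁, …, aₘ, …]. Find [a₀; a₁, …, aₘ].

[20; 20, 40]

a₀ = ⌊√402⌋ = 20.
With m₀=0, d₀=1 and mₖ₊₁ = dₖaₖ − mₖ, dₖ₊₁ = (n − mₖ₊₁²)/dₖ, aₖ₊₁ = ⌊(a₀+mₖ₊₁)/dₖ₊₁⌋:
  k=1: m=20, d=2, a=20
  k=2: m=20, d=1, a=40
d=1 and a=2a₀=40 at k=2, so the next step gives (m, d) = (20, 2) again — its k=1 value — and the period has length 2.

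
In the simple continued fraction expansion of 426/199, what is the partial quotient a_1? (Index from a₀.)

7

426 = 2·199 + 28   →  a_0 = 2
199 = 7·28 + 3   →  a_1 = 7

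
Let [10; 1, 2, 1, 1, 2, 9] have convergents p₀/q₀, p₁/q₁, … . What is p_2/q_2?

32/3

Using pₖ = aₖpₖ₋₁ + pₖ₋₂, qₖ = aₖqₖ₋₁ + qₖ₋₂ (with p₋₁=1, p₋₂=0, q₋₁=0, q₋₂=1):
  k=0: a=10, p=10, q=1
  k=1: a=1, p=11, q=1
  k=2: a=2, p=32, q=3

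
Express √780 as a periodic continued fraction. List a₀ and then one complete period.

a₀ = ⌊√780⌋ = 27.
With m₀=0, d₀=1 and mₖ₊₁ = dₖaₖ − mₖ, dₖ₊₁ = (n − mₖ₊₁²)/dₖ, aₖ₊₁ = ⌊(a₀+mₖ₊₁)/dₖ₊₁⌋:
  k=1: m=27, d=51, a=1
  k=2: m=24, d=4, a=12
  k=3: m=24, d=51, a=1
  k=4: m=27, d=1, a=54
d=1 and a=2a₀=54 at k=4, so the next step gives (m, d) = (27, 51) again — its k=1 value — and the period has length 4.

[27; 1, 12, 1, 54]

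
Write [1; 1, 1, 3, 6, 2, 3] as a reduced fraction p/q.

516/329

Fold from the inside: start with 3/1.
  2 + 1/3 = 7/3
  6 + 3/7 = 45/7
  3 + 7/45 = 142/45
  1 + 45/142 = 187/142
  1 + 142/187 = 329/187
  1 + 187/329 = 516/329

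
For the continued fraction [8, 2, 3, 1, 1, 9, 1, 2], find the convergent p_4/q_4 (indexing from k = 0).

Using pₖ = aₖpₖ₋₁ + pₖ₋₂, qₖ = aₖqₖ₋₁ + qₖ₋₂ (with p₋₁=1, p₋₂=0, q₋₁=0, q₋₂=1):
  k=0: a=8, p=8, q=1
  k=1: a=2, p=17, q=2
  k=2: a=3, p=59, q=7
  k=3: a=1, p=76, q=9
  k=4: a=1, p=135, q=16

135/16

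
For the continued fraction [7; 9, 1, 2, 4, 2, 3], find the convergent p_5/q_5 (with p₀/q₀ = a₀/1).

Using pₖ = aₖpₖ₋₁ + pₖ₋₂, qₖ = aₖqₖ₋₁ + qₖ₋₂ (with p₋₁=1, p₋₂=0, q₋₁=0, q₋₂=1):
  k=0: a=7, p=7, q=1
  k=1: a=9, p=64, q=9
  k=2: a=1, p=71, q=10
  k=3: a=2, p=206, q=29
  k=4: a=4, p=895, q=126
  k=5: a=2, p=1996, q=281

1996/281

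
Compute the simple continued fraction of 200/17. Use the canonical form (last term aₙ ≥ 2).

200 = 11·17 + 13
17 = 1·13 + 4
13 = 3·4 + 1
4 = 4·1 + 0  (stop)
So 200/17 = [11; 1, 3, 4].

[11; 1, 3, 4]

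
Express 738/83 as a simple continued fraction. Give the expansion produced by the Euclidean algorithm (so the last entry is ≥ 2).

[8; 1, 8, 4, 2]

738 = 8×83 + 74
83 = 1×74 + 9
74 = 8×9 + 2
9 = 4×2 + 1
2 = 2×1 + 0  (stop)
So 738/83 = [8; 1, 8, 4, 2].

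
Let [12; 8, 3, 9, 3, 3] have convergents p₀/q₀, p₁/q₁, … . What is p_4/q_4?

8775/724

Using pₖ = aₖpₖ₋₁ + pₖ₋₂, qₖ = aₖqₖ₋₁ + qₖ₋₂ (with p₋₁=1, p₋₂=0, q₋₁=0, q₋₂=1):
  k=0: a=12, p=12, q=1
  k=1: a=8, p=97, q=8
  k=2: a=3, p=303, q=25
  k=3: a=9, p=2824, q=233
  k=4: a=3, p=8775, q=724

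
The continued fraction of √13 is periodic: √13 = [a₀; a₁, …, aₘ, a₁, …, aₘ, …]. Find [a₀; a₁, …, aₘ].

[3; 1, 1, 1, 1, 6]

a₀ = ⌊√13⌋ = 3.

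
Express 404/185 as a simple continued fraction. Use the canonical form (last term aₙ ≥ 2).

[2; 5, 2, 3, 1, 3]

404 = 2*185 + 34
185 = 5*34 + 15
34 = 2*15 + 4
15 = 3*4 + 3
4 = 1*3 + 1
3 = 3*1 + 0  (stop)
So 404/185 = [2; 5, 2, 3, 1, 3].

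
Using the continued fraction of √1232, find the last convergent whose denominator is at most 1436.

24605/701

√1232 = [35; 10, 70, …] (period length 2).
Convergents:
  p_0/q_0 = 35/1
  p_1/q_1 = 351/10
  p_2/q_2 = 24605/701
  p_3/q_3 = 246401/7020
q_2 = 701 ≤ 1436 < 7020 = q_3, so the answer is 24605/701.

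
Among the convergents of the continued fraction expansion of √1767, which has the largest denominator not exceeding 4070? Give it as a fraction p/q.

98910/2353

√1767 = [42; 28, 84, …] (period length 2).
Convergents:
  p_0/q_0 = 42/1
  p_1/q_1 = 1177/28
  p_2/q_2 = 98910/2353
  p_3/q_3 = 2770657/65912
q_2 = 2353 ≤ 4070 < 65912 = q_3, so the answer is 98910/2353.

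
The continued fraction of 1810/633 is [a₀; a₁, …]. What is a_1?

1810 = 2·633 + 544   →  a_0 = 2
633 = 1·544 + 89   →  a_1 = 1

1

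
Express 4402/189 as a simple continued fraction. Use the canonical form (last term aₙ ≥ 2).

[23; 3, 2, 3, 2, 3]

4402 = 23*189 + 55
189 = 3*55 + 24
55 = 2*24 + 7
24 = 3*7 + 3
7 = 2*3 + 1
3 = 3*1 + 0  (stop)
So 4402/189 = [23; 3, 2, 3, 2, 3].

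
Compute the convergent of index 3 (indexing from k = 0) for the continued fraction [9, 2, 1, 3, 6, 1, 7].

103/11

Using pₖ = aₖpₖ₋₁ + pₖ₋₂, qₖ = aₖqₖ₋₁ + qₖ₋₂ (with p₋₁=1, p₋₂=0, q₋₁=0, q₋₂=1):
  k=0: a=9, p=9, q=1
  k=1: a=2, p=19, q=2
  k=2: a=1, p=28, q=3
  k=3: a=3, p=103, q=11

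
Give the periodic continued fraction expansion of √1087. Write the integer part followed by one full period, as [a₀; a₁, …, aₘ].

a₀ = ⌊√1087⌋ = 32.

[32; 1, 31, 1, 64]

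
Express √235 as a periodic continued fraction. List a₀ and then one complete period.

a₀ = ⌊√235⌋ = 15.

[15; 3, 30]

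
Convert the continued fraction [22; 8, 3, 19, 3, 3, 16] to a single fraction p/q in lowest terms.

Using pₖ = aₖpₖ₋₁ + pₖ₋₂ and qₖ = aₖqₖ₋₁ + qₖ₋₂:
  k=0: a=22, p=22, q=1
  k=1: a=8, p=177, q=8
  k=2: a=3, p=553, q=25
  k=3: a=19, p=10684, q=483
  k=4: a=3, p=32605, q=1474
  k=5: a=3, p=108499, q=4905
  k=6: a=16, p=1768589, q=79954

1768589/79954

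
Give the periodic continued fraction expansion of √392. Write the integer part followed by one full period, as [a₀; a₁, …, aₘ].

[19; 1, 3, 1, 38]

a₀ = ⌊√392⌋ = 19.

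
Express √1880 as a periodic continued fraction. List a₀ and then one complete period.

[43; 2, 1, 3, 1, 2, 86]

a₀ = ⌊√1880⌋ = 43.
With m₀=0, d₀=1 and mₖ₊₁ = dₖaₖ − mₖ, dₖ₊₁ = (n − mₖ₊₁²)/dₖ, aₖ₊₁ = ⌊(a₀+mₖ₊₁)/dₖ₊₁⌋:
  k=1: m=43, d=31, a=2
  k=2: m=19, d=49, a=1
  k=3: m=30, d=20, a=3
  k=4: m=30, d=49, a=1
  k=5: m=19, d=31, a=2
  k=6: m=43, d=1, a=86
d=1 and a=2a₀=86 at k=6, so the next step gives (m, d) = (43, 31) again — its k=1 value — and the period has length 6.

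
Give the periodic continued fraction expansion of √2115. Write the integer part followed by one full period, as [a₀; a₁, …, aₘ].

[45; 1, 90]

a₀ = ⌊√2115⌋ = 45.
With m₀=0, d₀=1 and mₖ₊₁ = dₖaₖ − mₖ, dₖ₊₁ = (n − mₖ₊₁²)/dₖ, aₖ₊₁ = ⌊(a₀+mₖ₊₁)/dₖ₊₁⌋:
  k=1: m=45, d=90, a=1
  k=2: m=45, d=1, a=90
d=1 and a=2a₀=90 at k=2, so the next step gives (m, d) = (45, 90) again — its k=1 value — and the period has length 2.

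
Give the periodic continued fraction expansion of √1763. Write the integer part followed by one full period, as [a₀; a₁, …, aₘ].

a₀ = ⌊√1763⌋ = 41.
With m₀=0, d₀=1 and mₖ₊₁ = dₖaₖ − mₖ, dₖ₊₁ = (n − mₖ₊₁²)/dₖ, aₖ₊₁ = ⌊(a₀+mₖ₊₁)/dₖ₊₁⌋:
  k=1: m=41, d=82, a=1
  k=2: m=41, d=1, a=82
d=1 and a=2a₀=82 at k=2, so the next step gives (m, d) = (41, 82) again — its k=1 value — and the period has length 2.

[41; 1, 82]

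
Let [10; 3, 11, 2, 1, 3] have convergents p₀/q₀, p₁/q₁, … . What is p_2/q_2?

Using pₖ = aₖpₖ₋₁ + pₖ₋₂, qₖ = aₖqₖ₋₁ + qₖ₋₂ (with p₋₁=1, p₋₂=0, q₋₁=0, q₋₂=1):
  k=0: a=10, p=10, q=1
  k=1: a=3, p=31, q=3
  k=2: a=11, p=351, q=34

351/34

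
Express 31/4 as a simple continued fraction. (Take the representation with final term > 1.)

[7; 1, 3]

31 = 7*4 + 3
4 = 1*3 + 1
3 = 3*1 + 0  (stop)
So 31/4 = [7; 1, 3].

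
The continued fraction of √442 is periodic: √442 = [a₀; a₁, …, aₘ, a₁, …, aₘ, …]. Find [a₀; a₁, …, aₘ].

[21; 42]

a₀ = ⌊√442⌋ = 21.
With m₀=0, d₀=1 and mₖ₊₁ = dₖaₖ − mₖ, dₖ₊₁ = (n − mₖ₊₁²)/dₖ, aₖ₊₁ = ⌊(a₀+mₖ₊₁)/dₖ₊₁⌋:
  k=1: m=21, d=1, a=42
d=1 and a=2a₀=42 at k=1, so the next step gives (m, d) = (21, 1) again — its k=1 value — and the period has length 1.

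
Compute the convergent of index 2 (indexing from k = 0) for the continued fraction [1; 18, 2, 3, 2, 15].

39/37

Using pₖ = aₖpₖ₋₁ + pₖ₋₂, qₖ = aₖqₖ₋₁ + qₖ₋₂ (with p₋₁=1, p₋₂=0, q₋₁=0, q₋₂=1):
  k=0: a=1, p=1, q=1
  k=1: a=18, p=19, q=18
  k=2: a=2, p=39, q=37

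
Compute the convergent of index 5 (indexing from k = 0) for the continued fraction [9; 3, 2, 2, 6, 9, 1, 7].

9275/998

Using pₖ = aₖpₖ₋₁ + pₖ₋₂, qₖ = aₖqₖ₋₁ + qₖ₋₂ (with p₋₁=1, p₋₂=0, q₋₁=0, q₋₂=1):
  k=0: a=9, p=9, q=1
  k=1: a=3, p=28, q=3
  k=2: a=2, p=65, q=7
  k=3: a=2, p=158, q=17
  k=4: a=6, p=1013, q=109
  k=5: a=9, p=9275, q=998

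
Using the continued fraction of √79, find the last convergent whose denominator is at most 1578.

√79 = [8; 1, 7, 1, 16, …] (period length 4).
Convergents:
  p_0/q_0 = 8/1
  p_1/q_1 = 9/1
  p_2/q_2 = 71/8
  p_3/q_3 = 80/9
  p_4/q_4 = 1351/152
  p_5/q_5 = 1431/161
  p_6/q_6 = 11368/1279
  p_7/q_7 = 12799/1440
  p_8/q_8 = 216152/24319
q_7 = 1440 ≤ 1578 < 24319 = q_8, so the answer is 12799/1440.

12799/1440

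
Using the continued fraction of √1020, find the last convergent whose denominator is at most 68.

511/16

√1020 = [31; 1, 14, 1, 62, …] (period length 4).
Convergents:
  p_0/q_0 = 31/1
  p_1/q_1 = 32/1
  p_2/q_2 = 479/15
  p_3/q_3 = 511/16
  p_4/q_4 = 32161/1007
q_3 = 16 ≤ 68 < 1007 = q_4, so the answer is 511/16.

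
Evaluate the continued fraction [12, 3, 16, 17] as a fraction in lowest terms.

Using pₖ = aₖpₖ₋₁ + pₖ₋₂ and qₖ = aₖqₖ₋₁ + qₖ₋₂:
  k=0: a=12, p=12, q=1
  k=1: a=3, p=37, q=3
  k=2: a=16, p=604, q=49
  k=3: a=17, p=10305, q=836

10305/836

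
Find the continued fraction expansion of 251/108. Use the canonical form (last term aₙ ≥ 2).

[2; 3, 11, 1, 2]

251 = 2*108 + 35
108 = 3*35 + 3
35 = 11*3 + 2
3 = 1*2 + 1
2 = 2*1 + 0  (stop)
So 251/108 = [2; 3, 11, 1, 2].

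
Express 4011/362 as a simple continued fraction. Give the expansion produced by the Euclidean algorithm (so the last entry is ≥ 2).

4011 = 11×362 + 29
362 = 12×29 + 14
29 = 2×14 + 1
14 = 14×1 + 0  (stop)
So 4011/362 = [11; 12, 2, 14].

[11; 12, 2, 14]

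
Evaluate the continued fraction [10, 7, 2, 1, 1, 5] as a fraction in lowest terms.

2098/207

Fold from the inside: start with 5/1.
  1 + 1/5 = 6/5
  1 + 5/6 = 11/6
  2 + 6/11 = 28/11
  7 + 11/28 = 207/28
  10 + 28/207 = 2098/207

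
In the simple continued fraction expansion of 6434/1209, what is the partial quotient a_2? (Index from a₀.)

9

6434 = 5·1209 + 389   →  a_0 = 5
1209 = 3·389 + 42   →  a_1 = 3
389 = 9·42 + 11   →  a_2 = 9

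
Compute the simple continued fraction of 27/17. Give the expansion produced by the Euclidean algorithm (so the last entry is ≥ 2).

27 = 1×17 + 10
17 = 1×10 + 7
10 = 1×7 + 3
7 = 2×3 + 1
3 = 3×1 + 0  (stop)
So 27/17 = [1; 1, 1, 2, 3].

[1; 1, 1, 2, 3]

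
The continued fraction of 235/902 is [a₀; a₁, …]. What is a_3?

5

235 = 0·902 + 235   →  a_0 = 0
902 = 3·235 + 197   →  a_1 = 3
235 = 1·197 + 38   →  a_2 = 1
197 = 5·38 + 7   →  a_3 = 5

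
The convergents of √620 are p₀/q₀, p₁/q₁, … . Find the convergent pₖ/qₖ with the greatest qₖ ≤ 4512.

√620 = [24; 1, 8, 1, 48, …] (period length 4).
Convergents:
  p_0/q_0 = 24/1
  p_1/q_1 = 25/1
  p_2/q_2 = 224/9
  p_3/q_3 = 249/10
  p_4/q_4 = 12176/489
  p_5/q_5 = 12425/499
  p_6/q_6 = 111576/4481
  p_7/q_7 = 124001/4980
q_6 = 4481 ≤ 4512 < 4980 = q_7, so the answer is 111576/4481.

111576/4481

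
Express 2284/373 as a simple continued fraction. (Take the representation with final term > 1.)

2284 = 6*373 + 46
373 = 8*46 + 5
46 = 9*5 + 1
5 = 5*1 + 0  (stop)
So 2284/373 = [6; 8, 9, 5].

[6; 8, 9, 5]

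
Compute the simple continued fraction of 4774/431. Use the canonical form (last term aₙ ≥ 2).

[11; 13, 16, 2]

4774 = 11×431 + 33
431 = 13×33 + 2
33 = 16×2 + 1
2 = 2×1 + 0  (stop)
So 4774/431 = [11; 13, 16, 2].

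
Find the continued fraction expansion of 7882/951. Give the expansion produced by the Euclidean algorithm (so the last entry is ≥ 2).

[8; 3, 2, 8, 16]

7882 = 8×951 + 274
951 = 3×274 + 129
274 = 2×129 + 16
129 = 8×16 + 1
16 = 16×1 + 0  (stop)
So 7882/951 = [8; 3, 2, 8, 16].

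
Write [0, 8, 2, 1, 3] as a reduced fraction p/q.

11/92

Fold from the inside: start with 3/1.
  1 + 1/3 = 4/3
  2 + 3/4 = 11/4
  8 + 4/11 = 92/11
  0 + 11/92 = 11/92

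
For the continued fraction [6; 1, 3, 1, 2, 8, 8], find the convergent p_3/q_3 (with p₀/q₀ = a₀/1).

Using pₖ = aₖpₖ₋₁ + pₖ₋₂, qₖ = aₖqₖ₋₁ + qₖ₋₂ (with p₋₁=1, p₋₂=0, q₋₁=0, q₋₂=1):
  k=0: a=6, p=6, q=1
  k=1: a=1, p=7, q=1
  k=2: a=3, p=27, q=4
  k=3: a=1, p=34, q=5

34/5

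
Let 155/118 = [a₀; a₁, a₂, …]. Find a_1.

155 = 1·118 + 37   →  a_0 = 1
118 = 3·37 + 7   →  a_1 = 3

3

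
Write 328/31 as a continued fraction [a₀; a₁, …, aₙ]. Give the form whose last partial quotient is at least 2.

328 = 10·31 + 18
31 = 1·18 + 13
18 = 1·13 + 5
13 = 2·5 + 3
5 = 1·3 + 2
3 = 1·2 + 1
2 = 2·1 + 0  (stop)
So 328/31 = [10; 1, 1, 2, 1, 1, 2].

[10; 1, 1, 2, 1, 1, 2]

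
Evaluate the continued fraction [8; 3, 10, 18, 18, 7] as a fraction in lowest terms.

Fold from the inside: start with 7/1.
  18 + 1/7 = 127/7
  18 + 7/127 = 2293/127
  10 + 127/2293 = 23057/2293
  3 + 2293/23057 = 71464/23057
  8 + 23057/71464 = 594769/71464

594769/71464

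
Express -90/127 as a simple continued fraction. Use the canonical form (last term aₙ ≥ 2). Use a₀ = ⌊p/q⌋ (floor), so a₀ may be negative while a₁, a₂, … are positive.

-90 = -1×127 + 37
127 = 3×37 + 16
37 = 2×16 + 5
16 = 3×5 + 1
5 = 5×1 + 0  (stop)
So -90/127 = [-1; 3, 2, 3, 5].

[-1; 3, 2, 3, 5]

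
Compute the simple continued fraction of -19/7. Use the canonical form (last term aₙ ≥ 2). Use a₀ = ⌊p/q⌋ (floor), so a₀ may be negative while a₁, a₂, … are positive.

-19 = -3×7 + 2
7 = 3×2 + 1
2 = 2×1 + 0  (stop)
So -19/7 = [-3; 3, 2].

[-3; 3, 2]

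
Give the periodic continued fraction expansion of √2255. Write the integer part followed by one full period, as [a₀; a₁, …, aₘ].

[47; 2, 18, 2, 94]

a₀ = ⌊√2255⌋ = 47.
With m₀=0, d₀=1 and mₖ₊₁ = dₖaₖ − mₖ, dₖ₊₁ = (n − mₖ₊₁²)/dₖ, aₖ₊₁ = ⌊(a₀+mₖ₊₁)/dₖ₊₁⌋:
  k=1: m=47, d=46, a=2
  k=2: m=45, d=5, a=18
  k=3: m=45, d=46, a=2
  k=4: m=47, d=1, a=94
d=1 and a=2a₀=94 at k=4, so the next step gives (m, d) = (47, 46) again — its k=1 value — and the period has length 4.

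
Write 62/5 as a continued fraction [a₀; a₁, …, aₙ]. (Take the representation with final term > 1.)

[12; 2, 2]

62 = 12×5 + 2
5 = 2×2 + 1
2 = 2×1 + 0  (stop)
So 62/5 = [12; 2, 2].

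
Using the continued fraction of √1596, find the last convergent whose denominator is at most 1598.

63081/1579

√1596 = [39; 1, 18, 1, 78, …] (period length 4).
Convergents:
  p_0/q_0 = 39/1
  p_1/q_1 = 40/1
  p_2/q_2 = 759/19
  p_3/q_3 = 799/20
  p_4/q_4 = 63081/1579
  p_5/q_5 = 63880/1599
q_4 = 1579 ≤ 1598 < 1599 = q_5, so the answer is 63081/1579.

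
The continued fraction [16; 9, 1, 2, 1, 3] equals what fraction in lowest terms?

2351/146

Using pₖ = aₖpₖ₋₁ + pₖ₋₂ and qₖ = aₖqₖ₋₁ + qₖ₋₂:
  k=0: a=16, p=16, q=1
  k=1: a=9, p=145, q=9
  k=2: a=1, p=161, q=10
  k=3: a=2, p=467, q=29
  k=4: a=1, p=628, q=39
  k=5: a=3, p=2351, q=146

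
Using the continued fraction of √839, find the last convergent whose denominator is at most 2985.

√839 = [28; 1, 27, 1, 56, …] (period length 4).
Convergents:
  p_0/q_0 = 28/1
  p_1/q_1 = 29/1
  p_2/q_2 = 811/28
  p_3/q_3 = 840/29
  p_4/q_4 = 47851/1652
  p_5/q_5 = 48691/1681
  p_6/q_6 = 1362508/47039
q_5 = 1681 ≤ 2985 < 47039 = q_6, so the answer is 48691/1681.

48691/1681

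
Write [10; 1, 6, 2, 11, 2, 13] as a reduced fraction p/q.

52582/4839

Using pₖ = aₖpₖ₋₁ + pₖ₋₂ and qₖ = aₖqₖ₋₁ + qₖ₋₂:
  k=0: a=10, p=10, q=1
  k=1: a=1, p=11, q=1
  k=2: a=6, p=76, q=7
  k=3: a=2, p=163, q=15
  k=4: a=11, p=1869, q=172
  k=5: a=2, p=3901, q=359
  k=6: a=13, p=52582, q=4839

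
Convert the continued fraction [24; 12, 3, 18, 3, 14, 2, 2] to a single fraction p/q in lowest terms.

Fold from the inside: start with 2/1.
  2 + 1/2 = 5/2
  14 + 2/5 = 72/5
  3 + 5/72 = 221/72
  18 + 72/221 = 4050/221
  3 + 221/4050 = 12371/4050
  12 + 4050/12371 = 152502/12371
  24 + 12371/152502 = 3672419/152502

3672419/152502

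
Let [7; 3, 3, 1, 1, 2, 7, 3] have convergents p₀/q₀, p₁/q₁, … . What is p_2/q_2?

73/10

Using pₖ = aₖpₖ₋₁ + pₖ₋₂, qₖ = aₖqₖ₋₁ + qₖ₋₂ (with p₋₁=1, p₋₂=0, q₋₁=0, q₋₂=1):
  k=0: a=7, p=7, q=1
  k=1: a=3, p=22, q=3
  k=2: a=3, p=73, q=10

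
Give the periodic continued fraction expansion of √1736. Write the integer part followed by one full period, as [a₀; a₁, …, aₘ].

[41; 1, 1, 1, 82]

a₀ = ⌊√1736⌋ = 41.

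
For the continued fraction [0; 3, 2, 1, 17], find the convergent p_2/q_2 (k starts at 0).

2/7

Using pₖ = aₖpₖ₋₁ + pₖ₋₂, qₖ = aₖqₖ₋₁ + qₖ₋₂ (with p₋₁=1, p₋₂=0, q₋₁=0, q₋₂=1):
  k=0: a=0, p=0, q=1
  k=1: a=3, p=1, q=3
  k=2: a=2, p=2, q=7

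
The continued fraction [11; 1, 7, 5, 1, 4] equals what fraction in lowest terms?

Using pₖ = aₖpₖ₋₁ + pₖ₋₂ and qₖ = aₖqₖ₋₁ + qₖ₋₂:
  k=0: a=11, p=11, q=1
  k=1: a=1, p=12, q=1
  k=2: a=7, p=95, q=8
  k=3: a=5, p=487, q=41
  k=4: a=1, p=582, q=49
  k=5: a=4, p=2815, q=237

2815/237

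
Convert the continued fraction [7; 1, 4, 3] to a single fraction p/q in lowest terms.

Fold from the inside: start with 3/1.
  4 + 1/3 = 13/3
  1 + 3/13 = 16/13
  7 + 13/16 = 125/16

125/16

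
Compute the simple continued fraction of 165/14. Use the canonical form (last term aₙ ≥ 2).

165 = 11×14 + 11
14 = 1×11 + 3
11 = 3×3 + 2
3 = 1×2 + 1
2 = 2×1 + 0  (stop)
So 165/14 = [11; 1, 3, 1, 2].

[11; 1, 3, 1, 2]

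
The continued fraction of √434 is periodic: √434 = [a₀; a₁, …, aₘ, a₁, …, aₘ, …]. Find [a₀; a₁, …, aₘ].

a₀ = ⌊√434⌋ = 20.
With m₀=0, d₀=1 and mₖ₊₁ = dₖaₖ − mₖ, dₖ₊₁ = (n − mₖ₊₁²)/dₖ, aₖ₊₁ = ⌊(a₀+mₖ₊₁)/dₖ₊₁⌋:
  k=1: m=20, d=34, a=1
  k=2: m=14, d=7, a=4
  k=3: m=14, d=34, a=1
  k=4: m=20, d=1, a=40
d=1 and a=2a₀=40 at k=4, so the next step gives (m, d) = (20, 34) again — its k=1 value — and the period has length 4.

[20; 1, 4, 1, 40]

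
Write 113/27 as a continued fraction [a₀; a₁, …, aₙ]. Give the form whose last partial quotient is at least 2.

[4; 5, 2, 2]

113 = 4·27 + 5
27 = 5·5 + 2
5 = 2·2 + 1
2 = 2·1 + 0  (stop)
So 113/27 = [4; 5, 2, 2].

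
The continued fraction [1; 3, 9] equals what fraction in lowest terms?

37/28

Fold from the inside: start with 9/1.
  3 + 1/9 = 28/9
  1 + 9/28 = 37/28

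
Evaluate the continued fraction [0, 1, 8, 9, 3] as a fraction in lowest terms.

227/255

Using pₖ = aₖpₖ₋₁ + pₖ₋₂ and qₖ = aₖqₖ₋₁ + qₖ₋₂:
  k=0: a=0, p=0, q=1
  k=1: a=1, p=1, q=1
  k=2: a=8, p=8, q=9
  k=3: a=9, p=73, q=82
  k=4: a=3, p=227, q=255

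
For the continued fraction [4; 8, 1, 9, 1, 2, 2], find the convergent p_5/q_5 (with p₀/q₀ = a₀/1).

Using pₖ = aₖpₖ₋₁ + pₖ₋₂, qₖ = aₖqₖ₋₁ + qₖ₋₂ (with p₋₁=1, p₋₂=0, q₋₁=0, q₋₂=1):
  k=0: a=4, p=4, q=1
  k=1: a=8, p=33, q=8
  k=2: a=1, p=37, q=9
  k=3: a=9, p=366, q=89
  k=4: a=1, p=403, q=98
  k=5: a=2, p=1172, q=285

1172/285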